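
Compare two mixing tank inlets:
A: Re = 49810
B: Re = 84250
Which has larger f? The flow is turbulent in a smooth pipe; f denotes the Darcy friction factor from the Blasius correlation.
f(A) = 0.02115, f(B) = 0.01855. Answer: A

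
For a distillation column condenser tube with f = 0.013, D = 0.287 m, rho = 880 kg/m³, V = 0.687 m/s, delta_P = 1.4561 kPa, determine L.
Formula: \Delta P = f \frac{L}{D} \frac{\rho V^2}{2}
Substituting knowns: 1.4561 = 0.013·(L/0.287)·0.5·880·0.687²/1000
Solving for L: L = (1.4561·1000)·0.287/(0.013·0.5·880·0.687²) = 154.8 m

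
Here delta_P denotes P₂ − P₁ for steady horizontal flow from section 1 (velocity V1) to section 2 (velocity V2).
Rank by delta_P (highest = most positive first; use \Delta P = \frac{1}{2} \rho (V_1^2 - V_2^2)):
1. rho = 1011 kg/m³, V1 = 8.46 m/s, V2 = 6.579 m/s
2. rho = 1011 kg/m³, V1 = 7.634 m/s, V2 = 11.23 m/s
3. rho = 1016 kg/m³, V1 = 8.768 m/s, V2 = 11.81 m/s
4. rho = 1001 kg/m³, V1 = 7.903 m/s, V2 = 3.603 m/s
Case 1: delta_P = 14.3 kPa
Case 2: delta_P = -34.29 kPa
Case 3: delta_P = -31.8 kPa
Case 4: delta_P = 24.76 kPa
Ranking (highest first): 4, 1, 3, 2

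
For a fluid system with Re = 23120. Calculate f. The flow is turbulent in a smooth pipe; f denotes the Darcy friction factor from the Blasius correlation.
Formula: f = \frac{0.316}{Re^{0.25}}
f = 0.316/23120^0.25 = 0.02563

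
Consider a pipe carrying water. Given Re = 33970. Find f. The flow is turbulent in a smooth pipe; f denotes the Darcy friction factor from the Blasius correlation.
Formula: f = \frac{0.316}{Re^{0.25}}
f = 0.316/33970^0.25 = 0.02328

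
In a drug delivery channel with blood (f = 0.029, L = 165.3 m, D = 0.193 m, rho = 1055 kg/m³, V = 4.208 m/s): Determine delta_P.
Formula: \Delta P = f \frac{L}{D} \frac{\rho V^2}{2}
delta_P = 0.029·(165.3/0.193)·0.5·1055·4.208²/1000 = 232 kPa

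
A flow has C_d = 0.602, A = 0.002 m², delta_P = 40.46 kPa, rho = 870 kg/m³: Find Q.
Formula: Q = C_d A \sqrt{\frac{2 \Delta P}{\rho}}
Q = 0.602·0.002·√(2·(40.46·1000)/870)·1000 = 11.61 L/s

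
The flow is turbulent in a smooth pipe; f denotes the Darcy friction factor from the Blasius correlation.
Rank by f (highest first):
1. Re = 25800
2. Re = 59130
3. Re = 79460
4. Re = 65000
Case 1: f = 0.02493
Case 2: f = 0.02026
Case 3: f = 0.01882
Case 4: f = 0.01979
Ranking (highest first): 1, 2, 4, 3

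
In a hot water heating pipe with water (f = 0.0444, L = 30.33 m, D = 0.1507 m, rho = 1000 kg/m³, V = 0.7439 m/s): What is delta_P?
Formula: \Delta P = f \frac{L}{D} \frac{\rho V^2}{2}
delta_P = 0.0444·(30.33/0.1507)·0.5·1000·0.7439²/1000 = 2.473 kPa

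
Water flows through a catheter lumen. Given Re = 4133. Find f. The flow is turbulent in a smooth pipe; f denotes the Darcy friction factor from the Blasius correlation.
Formula: f = \frac{0.316}{Re^{0.25}}
f = 0.316/4133^0.25 = 0.03941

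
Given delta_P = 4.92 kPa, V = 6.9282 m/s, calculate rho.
Formula: V = \sqrt{\frac{2 \Delta P}{\rho}}
Substituting knowns: 6.9282 = √(2·(4.92·1000)/rho)
Solving for rho: rho = 2·(4.92·1000)/6.9282² = 205 kg/m³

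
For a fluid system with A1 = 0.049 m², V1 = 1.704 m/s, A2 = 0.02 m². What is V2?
Formula: V_2 = \frac{A_1 V_1}{A_2}
V2 = 0.049·1.704/0.02 = 4.175 m/s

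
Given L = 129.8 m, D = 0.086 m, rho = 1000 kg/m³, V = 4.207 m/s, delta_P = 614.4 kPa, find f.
Formula: \Delta P = f \frac{L}{D} \frac{\rho V^2}{2}
Substituting knowns: 614.4 = f·(129.8/0.086)·0.5·1000·4.207²/1000
Solving for f: f = (614.4·1000)/((129.8/0.086)·0.5·1000·4.207²) = 0.046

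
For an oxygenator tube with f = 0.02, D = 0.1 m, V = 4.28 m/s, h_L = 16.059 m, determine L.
Formula: h_L = f \frac{L}{D} \frac{V^2}{2g}
Substituting knowns: 16.059 = 0.02·(L/0.1)·4.28²/(2·9.81)
Solving for L: L = 16.059·2·9.81·0.1/(0.02·4.28²) = 86 m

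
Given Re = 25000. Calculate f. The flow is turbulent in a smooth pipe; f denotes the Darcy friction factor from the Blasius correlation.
Formula: f = \frac{0.316}{Re^{0.25}}
f = 0.316/25000^0.25 = 0.02513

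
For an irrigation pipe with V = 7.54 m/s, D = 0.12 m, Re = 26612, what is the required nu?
Formula: Re = \frac{V D}{\nu}
Substituting knowns: 26612 = 7.54·0.12/nu
Solving for nu: nu = 7.54·0.12/26612 = 3.400e-05 m²/s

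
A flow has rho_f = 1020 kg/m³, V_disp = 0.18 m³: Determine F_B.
Formula: F_B = \rho_f g V_{disp}
F_B = 1020·9.81·0.18 = 1801 N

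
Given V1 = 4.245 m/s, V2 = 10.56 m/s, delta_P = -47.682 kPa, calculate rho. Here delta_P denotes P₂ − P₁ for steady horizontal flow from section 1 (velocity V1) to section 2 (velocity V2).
Formula: \Delta P = \frac{1}{2} \rho (V_1^2 - V_2^2)
Substituting knowns: -47.682 = 0.5·rho·(4.245² − 10.56²)/1000
Solving for rho: rho = 2·(-47.682·1000)/(4.245² − 10.56²) = 1020 kg/m³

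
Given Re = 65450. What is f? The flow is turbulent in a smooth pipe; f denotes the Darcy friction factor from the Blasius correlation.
Formula: f = \frac{0.316}{Re^{0.25}}
f = 0.316/65450^0.25 = 0.01976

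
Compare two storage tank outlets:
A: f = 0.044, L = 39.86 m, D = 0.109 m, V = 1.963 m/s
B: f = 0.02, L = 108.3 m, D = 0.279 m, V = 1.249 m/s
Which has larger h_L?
h_L(A) = 3.16 m, h_L(B) = 0.6173 m. Answer: A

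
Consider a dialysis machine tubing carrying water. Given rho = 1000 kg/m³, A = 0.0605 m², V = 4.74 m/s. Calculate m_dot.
Formula: \dot{m} = \rho A V
m_dot = 1000·0.0605·4.74 = 286.8 kg/s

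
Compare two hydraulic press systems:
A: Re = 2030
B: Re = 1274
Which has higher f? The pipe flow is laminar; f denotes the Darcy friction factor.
f(A) = 0.03153, f(B) = 0.05024. Answer: B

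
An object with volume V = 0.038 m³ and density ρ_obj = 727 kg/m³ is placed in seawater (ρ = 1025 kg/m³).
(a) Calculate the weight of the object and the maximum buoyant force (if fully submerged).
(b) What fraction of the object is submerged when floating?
(a) W=rho_obj*g*V=727*9.81*0.038=271.0 N; F_B(max)=rho*g*V=1025*9.81*0.038=382.1 N
(b) Floating fraction=rho_obj/rho=727/1025=0.709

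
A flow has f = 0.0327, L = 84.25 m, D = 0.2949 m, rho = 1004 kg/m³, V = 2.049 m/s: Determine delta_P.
Formula: \Delta P = f \frac{L}{D} \frac{\rho V^2}{2}
delta_P = 0.0327·(84.25/0.2949)·0.5·1004·2.049²/1000 = 19.69 kPa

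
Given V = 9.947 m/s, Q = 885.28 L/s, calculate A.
Formula: Q = A V
Substituting knowns: 885.28 = A·9.947·1000
Solving for A: A = (885.28/1000)/9.947 = 0.089 m²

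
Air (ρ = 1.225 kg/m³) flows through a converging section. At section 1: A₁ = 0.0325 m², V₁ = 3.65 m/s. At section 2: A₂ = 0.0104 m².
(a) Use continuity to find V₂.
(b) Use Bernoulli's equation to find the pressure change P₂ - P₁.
(a) Continuity: A₁V₁=A₂V₂ -> V₂=A₁V₁/A₂=0.0325*3.65/0.0104=11.41 m/s
(b) Bernoulli: P₂-P₁=0.5*rho*(V₁^2-V₂^2)/1000=0.5*1.225*(3.65^2-11.41^2)/1000=-0.07158 kPa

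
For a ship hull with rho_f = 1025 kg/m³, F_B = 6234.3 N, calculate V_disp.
Formula: F_B = \rho_f g V_{disp}
Substituting knowns: 6234.3 = 1025·9.81·V_disp
Solving for V_disp: V_disp = 6234.3/(1025·9.81) = 0.62 m³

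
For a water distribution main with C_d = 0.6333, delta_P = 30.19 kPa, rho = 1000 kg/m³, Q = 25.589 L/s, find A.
Formula: Q = C_d A \sqrt{\frac{2 \Delta P}{\rho}}
Substituting knowns: 25.589 = 0.6333·A·√(2·(30.19·1000)/1000)·1000
Solving for A: A = (25.589/1000)/(0.6333·√(2·(30.19·1000)/1000)) = 0.0052 m²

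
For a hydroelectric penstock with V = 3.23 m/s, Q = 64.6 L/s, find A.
Formula: Q = A V
Substituting knowns: 64.6 = A·3.23·1000
Solving for A: A = (64.6/1000)/3.23 = 0.02 m²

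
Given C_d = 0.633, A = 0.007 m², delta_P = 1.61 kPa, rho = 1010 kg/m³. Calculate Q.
Formula: Q = C_d A \sqrt{\frac{2 \Delta P}{\rho}}
Q = 0.633·0.007·√(2·(1.61·1000)/1010)·1000 = 7.912 L/s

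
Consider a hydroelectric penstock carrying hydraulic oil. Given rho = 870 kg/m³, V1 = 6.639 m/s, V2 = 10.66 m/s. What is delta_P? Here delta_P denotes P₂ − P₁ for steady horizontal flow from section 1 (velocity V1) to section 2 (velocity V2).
Formula: \Delta P = \frac{1}{2} \rho (V_1^2 - V_2^2)
delta_P = 0.5·870·(6.639² − 10.66²)/1000 = -30.26 kPa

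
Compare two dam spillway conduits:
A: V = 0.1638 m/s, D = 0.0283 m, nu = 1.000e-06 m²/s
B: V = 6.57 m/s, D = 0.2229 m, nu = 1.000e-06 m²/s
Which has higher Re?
Re(A) = 4636, Re(B) = 1.464e+06. Answer: B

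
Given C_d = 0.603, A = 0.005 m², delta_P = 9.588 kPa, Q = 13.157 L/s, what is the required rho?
Formula: Q = C_d A \sqrt{\frac{2 \Delta P}{\rho}}
Substituting knowns: 13.157 = 0.603·0.005·√(2·(9.588·1000)/rho)·1000
Solving for rho: rho = 2·(9.588·1000)/((13.157/1000)/(0.603·0.005))² = 1007 kg/m³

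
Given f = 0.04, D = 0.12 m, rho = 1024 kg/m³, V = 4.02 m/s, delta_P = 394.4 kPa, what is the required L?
Formula: \Delta P = f \frac{L}{D} \frac{\rho V^2}{2}
Substituting knowns: 394.4 = 0.04·(L/0.12)·0.5·1024·4.02²/1000
Solving for L: L = (394.4·1000)·0.12/(0.04·0.5·1024·4.02²) = 143 m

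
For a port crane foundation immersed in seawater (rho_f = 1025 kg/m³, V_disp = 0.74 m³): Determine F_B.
Formula: F_B = \rho_f g V_{disp}
F_B = 1025·9.81·0.74 = 7441 N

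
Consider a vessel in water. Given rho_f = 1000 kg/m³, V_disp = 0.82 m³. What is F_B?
Formula: F_B = \rho_f g V_{disp}
F_B = 1000·9.81·0.82 = 8044 N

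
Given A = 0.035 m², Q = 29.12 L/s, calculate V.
Formula: Q = A V
Substituting knowns: 29.12 = 0.035·V·1000
Solving for V: V = (29.12/1000)/0.035 = 0.832 m/s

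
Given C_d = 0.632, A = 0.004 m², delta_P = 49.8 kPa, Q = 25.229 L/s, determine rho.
Formula: Q = C_d A \sqrt{\frac{2 \Delta P}{\rho}}
Substituting knowns: 25.229 = 0.632·0.004·√(2·(49.8·1000)/rho)·1000
Solving for rho: rho = 2·(49.8·1000)/((25.229/1000)/(0.632·0.004))² = 1000 kg/m³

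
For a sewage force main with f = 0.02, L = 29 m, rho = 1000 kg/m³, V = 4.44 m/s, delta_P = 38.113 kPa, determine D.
Formula: \Delta P = f \frac{L}{D} \frac{\rho V^2}{2}
Substituting knowns: 38.113 = 0.02·(29/D)·0.5·1000·4.44²/1000
Solving for D: D = 0.02·29·0.5·1000·4.44²/(38.113·1000) = 0.15 m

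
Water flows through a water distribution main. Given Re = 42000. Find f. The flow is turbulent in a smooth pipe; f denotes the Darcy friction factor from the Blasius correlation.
Formula: f = \frac{0.316}{Re^{0.25}}
f = 0.316/42000^0.25 = 0.02207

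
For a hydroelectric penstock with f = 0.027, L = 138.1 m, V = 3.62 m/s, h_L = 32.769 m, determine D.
Formula: h_L = f \frac{L}{D} \frac{V^2}{2g}
Substituting knowns: 32.769 = 0.027·(138.1/D)·3.62²/(2·9.81)
Solving for D: D = 0.027·138.1·3.62²/(2·9.81·32.769) = 0.076 m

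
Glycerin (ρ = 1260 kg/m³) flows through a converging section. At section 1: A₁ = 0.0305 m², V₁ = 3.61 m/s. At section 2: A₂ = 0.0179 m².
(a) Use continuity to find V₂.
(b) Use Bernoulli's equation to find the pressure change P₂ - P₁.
(a) Continuity: A₁V₁=A₂V₂ -> V₂=A₁V₁/A₂=0.0305*3.61/0.0179=6.15 m/s
(b) Bernoulli: P₂-P₁=0.5*rho*(V₁^2-V₂^2)/1000=0.5*1260*(3.61^2-6.15^2)/1000=-15.62 kPa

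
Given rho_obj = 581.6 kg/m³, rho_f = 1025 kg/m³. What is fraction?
Formula: f_{sub} = \frac{\rho_{obj}}{\rho_f}
fraction = 581.6/1025 = 0.5674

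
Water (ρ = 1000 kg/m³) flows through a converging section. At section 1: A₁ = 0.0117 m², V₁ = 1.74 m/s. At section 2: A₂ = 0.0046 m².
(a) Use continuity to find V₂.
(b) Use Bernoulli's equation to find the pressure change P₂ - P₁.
(a) Continuity: A₁V₁=A₂V₂ -> V₂=A₁V₁/A₂=0.0117*1.74/0.0046=4.43 m/s
(b) Bernoulli: P₂-P₁=0.5*rho*(V₁^2-V₂^2)/1000=0.5*1000*(1.74^2-4.43^2)/1000=-8.299 kPa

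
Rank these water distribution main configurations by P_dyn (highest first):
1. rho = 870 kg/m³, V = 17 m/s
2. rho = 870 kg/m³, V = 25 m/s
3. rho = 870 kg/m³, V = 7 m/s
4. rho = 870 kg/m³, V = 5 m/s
Case 1: P_dyn = 125.7 kPa
Case 2: P_dyn = 271.9 kPa
Case 3: P_dyn = 21.32 kPa
Case 4: P_dyn = 10.88 kPa
Ranking (highest first): 2, 1, 3, 4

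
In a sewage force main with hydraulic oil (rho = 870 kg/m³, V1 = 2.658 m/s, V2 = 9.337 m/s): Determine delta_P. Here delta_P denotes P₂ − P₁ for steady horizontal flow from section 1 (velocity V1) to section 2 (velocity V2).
Formula: \Delta P = \frac{1}{2} \rho (V_1^2 - V_2^2)
delta_P = 0.5·870·(2.658² − 9.337²)/1000 = -34.85 kPa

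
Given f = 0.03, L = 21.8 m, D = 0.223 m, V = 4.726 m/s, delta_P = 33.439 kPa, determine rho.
Formula: \Delta P = f \frac{L}{D} \frac{\rho V^2}{2}
Substituting knowns: 33.439 = 0.03·(21.8/0.223)·0.5·rho·4.726²/1000
Solving for rho: rho = (33.439·1000)/(0.03·(21.8/0.223)·0.5·4.726²) = 1021 kg/m³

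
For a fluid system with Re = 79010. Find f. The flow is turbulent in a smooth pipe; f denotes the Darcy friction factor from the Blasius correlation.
Formula: f = \frac{0.316}{Re^{0.25}}
f = 0.316/79010^0.25 = 0.01885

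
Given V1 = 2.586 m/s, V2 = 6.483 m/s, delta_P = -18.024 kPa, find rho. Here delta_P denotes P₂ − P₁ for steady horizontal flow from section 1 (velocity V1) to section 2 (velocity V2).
Formula: \Delta P = \frac{1}{2} \rho (V_1^2 - V_2^2)
Substituting knowns: -18.024 = 0.5·rho·(2.586² − 6.483²)/1000
Solving for rho: rho = 2·(-18.024·1000)/(2.586² − 6.483²) = 1020 kg/m³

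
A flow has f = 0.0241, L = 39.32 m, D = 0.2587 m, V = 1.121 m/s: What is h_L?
Formula: h_L = f \frac{L}{D} \frac{V^2}{2g}
h_L = 0.0241·(39.32/0.2587)·1.121²/(2·9.81) = 0.2346 m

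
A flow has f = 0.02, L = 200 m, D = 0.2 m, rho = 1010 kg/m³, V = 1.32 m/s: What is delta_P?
Formula: \Delta P = f \frac{L}{D} \frac{\rho V^2}{2}
delta_P = 0.02·(200/0.2)·0.5·1010·1.32²/1000 = 17.6 kPa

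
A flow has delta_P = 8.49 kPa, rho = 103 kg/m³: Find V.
Formula: V = \sqrt{\frac{2 \Delta P}{\rho}}
V = √(2·(8.49·1000)/103) = 12.84 m/s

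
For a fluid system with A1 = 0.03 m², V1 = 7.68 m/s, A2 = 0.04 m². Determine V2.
Formula: V_2 = \frac{A_1 V_1}{A_2}
V2 = 0.03·7.68/0.04 = 5.76 m/s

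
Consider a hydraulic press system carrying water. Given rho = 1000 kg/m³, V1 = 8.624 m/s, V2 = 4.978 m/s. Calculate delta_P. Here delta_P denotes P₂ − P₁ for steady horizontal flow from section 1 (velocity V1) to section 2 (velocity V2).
Formula: \Delta P = \frac{1}{2} \rho (V_1^2 - V_2^2)
delta_P = 0.5·1000·(8.624² − 4.978²)/1000 = 24.8 kPa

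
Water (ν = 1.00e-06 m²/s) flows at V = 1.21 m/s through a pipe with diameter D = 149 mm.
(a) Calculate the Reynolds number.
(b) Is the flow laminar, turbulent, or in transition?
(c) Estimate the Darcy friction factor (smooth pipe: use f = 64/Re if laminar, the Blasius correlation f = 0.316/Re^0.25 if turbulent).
(a) Re = V·D/ν = 1.21·0.149/1.00e-06 = 180290
(b) Flow regime: turbulent (Re > 4000)
(c) Friction factor: f = 0.316/Re^0.25 = 0.316/180290^0.25 = 0.01534 (Blasius is strictly valid for Re ≲ 1e5; used here as the smooth-pipe estimate the problem specifies)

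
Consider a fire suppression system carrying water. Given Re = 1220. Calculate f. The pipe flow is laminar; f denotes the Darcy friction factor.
Formula: f = \frac{64}{Re}
f = 64/1220 = 0.05246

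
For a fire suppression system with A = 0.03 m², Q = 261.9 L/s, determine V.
Formula: Q = A V
Substituting knowns: 261.9 = 0.03·V·1000
Solving for V: V = (261.9/1000)/0.03 = 8.73 m/s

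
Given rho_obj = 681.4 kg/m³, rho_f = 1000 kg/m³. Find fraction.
Formula: f_{sub} = \frac{\rho_{obj}}{\rho_f}
fraction = 681.4/1000 = 0.6814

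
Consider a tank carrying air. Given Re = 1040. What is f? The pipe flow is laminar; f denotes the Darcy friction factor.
Formula: f = \frac{64}{Re}
f = 64/1040 = 0.06154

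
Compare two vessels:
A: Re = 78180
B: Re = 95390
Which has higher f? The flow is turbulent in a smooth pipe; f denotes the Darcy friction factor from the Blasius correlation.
f(A) = 0.0189, f(B) = 0.01798. Answer: A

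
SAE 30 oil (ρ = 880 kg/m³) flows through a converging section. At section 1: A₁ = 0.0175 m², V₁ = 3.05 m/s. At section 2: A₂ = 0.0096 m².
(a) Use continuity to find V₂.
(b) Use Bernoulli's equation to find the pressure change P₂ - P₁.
(a) Continuity: A₁V₁=A₂V₂ -> V₂=A₁V₁/A₂=0.0175*3.05/0.0096=5.56 m/s
(b) Bernoulli: P₂-P₁=0.5*rho*(V₁^2-V₂^2)/1000=0.5*880*(3.05^2-5.56^2)/1000=-9.509 kPa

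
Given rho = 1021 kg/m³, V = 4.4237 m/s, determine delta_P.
Formula: V = \sqrt{\frac{2 \Delta P}{\rho}}
Substituting knowns: 4.4237 = √(2·(delta_P·1000)/1021)
Solving for delta_P: delta_P = 4.4237²·1021/2/1000 = 9.99 kPa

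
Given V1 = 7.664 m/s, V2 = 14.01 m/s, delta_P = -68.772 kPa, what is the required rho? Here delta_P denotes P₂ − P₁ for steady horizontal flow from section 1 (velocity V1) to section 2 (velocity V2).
Formula: \Delta P = \frac{1}{2} \rho (V_1^2 - V_2^2)
Substituting knowns: -68.772 = 0.5·rho·(7.664² − 14.01²)/1000
Solving for rho: rho = 2·(-68.772·1000)/(7.664² − 14.01²) = 1000 kg/m³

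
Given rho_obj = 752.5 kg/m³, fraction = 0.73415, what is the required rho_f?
Formula: f_{sub} = \frac{\rho_{obj}}{\rho_f}
Substituting knowns: 0.73415 = 752.5/rho_f
Solving for rho_f: rho_f = 752.5/0.73415 = 1025 kg/m³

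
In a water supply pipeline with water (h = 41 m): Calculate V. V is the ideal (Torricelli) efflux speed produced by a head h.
Formula: V = \sqrt{2 g h}
V = √(2·9.81·41) = 28.36 m/s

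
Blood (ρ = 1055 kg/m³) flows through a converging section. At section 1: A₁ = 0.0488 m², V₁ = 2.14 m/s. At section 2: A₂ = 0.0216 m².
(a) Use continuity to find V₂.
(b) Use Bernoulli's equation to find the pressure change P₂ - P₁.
(a) Continuity: A₁V₁=A₂V₂ -> V₂=A₁V₁/A₂=0.0488*2.14/0.0216=4.83 m/s
(b) Bernoulli: P₂-P₁=0.5*rho*(V₁^2-V₂^2)/1000=0.5*1055*(2.14^2-4.83^2)/1000=-9.89 kPa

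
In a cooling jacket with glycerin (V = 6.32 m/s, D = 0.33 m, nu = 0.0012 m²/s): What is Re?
Formula: Re = \frac{V D}{\nu}
Re = 6.32·0.33/0.0012 = 1738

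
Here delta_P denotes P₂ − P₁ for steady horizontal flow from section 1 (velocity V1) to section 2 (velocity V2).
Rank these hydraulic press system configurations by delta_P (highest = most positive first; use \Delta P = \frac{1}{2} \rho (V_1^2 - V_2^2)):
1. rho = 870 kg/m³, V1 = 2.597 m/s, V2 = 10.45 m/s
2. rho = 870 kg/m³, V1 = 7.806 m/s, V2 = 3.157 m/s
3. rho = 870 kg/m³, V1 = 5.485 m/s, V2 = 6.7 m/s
Case 1: delta_P = -44.57 kPa
Case 2: delta_P = 22.17 kPa
Case 3: delta_P = -6.44 kPa
Ranking (highest first): 2, 3, 1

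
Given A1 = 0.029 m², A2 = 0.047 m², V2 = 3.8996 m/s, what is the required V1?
Formula: V_2 = \frac{A_1 V_1}{A_2}
Substituting knowns: 3.8996 = 0.029·V1/0.047
Solving for V1: V1 = 3.8996·0.047/0.029 = 6.32 m/s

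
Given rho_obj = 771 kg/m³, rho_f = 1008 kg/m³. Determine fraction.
Formula: f_{sub} = \frac{\rho_{obj}}{\rho_f}
fraction = 771/1008 = 0.7649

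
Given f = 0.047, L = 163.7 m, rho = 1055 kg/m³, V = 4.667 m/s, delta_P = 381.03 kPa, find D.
Formula: \Delta P = f \frac{L}{D} \frac{\rho V^2}{2}
Substituting knowns: 381.03 = 0.047·(163.7/D)·0.5·1055·4.667²/1000
Solving for D: D = 0.047·163.7·0.5·1055·4.667²/(381.03·1000) = 0.232 m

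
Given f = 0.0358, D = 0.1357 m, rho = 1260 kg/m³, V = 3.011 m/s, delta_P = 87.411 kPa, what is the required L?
Formula: \Delta P = f \frac{L}{D} \frac{\rho V^2}{2}
Substituting knowns: 87.411 = 0.0358·(L/0.1357)·0.5·1260·3.011²/1000
Solving for L: L = (87.411·1000)·0.1357/(0.0358·0.5·1260·3.011²) = 58.01 m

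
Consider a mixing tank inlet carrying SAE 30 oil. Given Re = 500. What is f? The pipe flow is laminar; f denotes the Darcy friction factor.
Formula: f = \frac{64}{Re}
f = 64/500 = 0.128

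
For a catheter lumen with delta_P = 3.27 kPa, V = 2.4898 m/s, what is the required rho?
Formula: V = \sqrt{\frac{2 \Delta P}{\rho}}
Substituting knowns: 2.4898 = √(2·(3.27·1000)/rho)
Solving for rho: rho = 2·(3.27·1000)/2.4898² = 1055 kg/m³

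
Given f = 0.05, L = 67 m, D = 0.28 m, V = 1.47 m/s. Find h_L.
Formula: h_L = f \frac{L}{D} \frac{V^2}{2g}
h_L = 0.05·(67/0.28)·1.47²/(2·9.81) = 1.318 m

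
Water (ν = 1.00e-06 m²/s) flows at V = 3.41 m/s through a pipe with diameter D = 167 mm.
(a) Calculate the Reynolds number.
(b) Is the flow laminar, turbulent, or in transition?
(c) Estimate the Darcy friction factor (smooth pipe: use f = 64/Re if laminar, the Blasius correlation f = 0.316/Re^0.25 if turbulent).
(a) Re = V·D/ν = 3.41·0.167/1.00e-06 = 569470
(b) Flow regime: turbulent (Re > 4000)
(c) Friction factor: f = 0.316/Re^0.25 = 0.316/569470^0.25 = 0.0115 (Blasius is strictly valid for Re ≲ 1e5; used here as the smooth-pipe estimate the problem specifies)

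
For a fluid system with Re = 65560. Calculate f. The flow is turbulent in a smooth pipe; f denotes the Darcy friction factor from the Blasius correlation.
Formula: f = \frac{0.316}{Re^{0.25}}
f = 0.316/65560^0.25 = 0.01975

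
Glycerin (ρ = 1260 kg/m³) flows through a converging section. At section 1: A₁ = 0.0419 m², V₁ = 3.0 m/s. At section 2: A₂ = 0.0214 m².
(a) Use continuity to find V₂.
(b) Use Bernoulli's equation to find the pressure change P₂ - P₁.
(a) Continuity: A₁V₁=A₂V₂ -> V₂=A₁V₁/A₂=0.0419*3.0/0.0214=5.87 m/s
(b) Bernoulli: P₂-P₁=0.5*rho*(V₁^2-V₂^2)/1000=0.5*1260*(3.0^2-5.87^2)/1000=-16.04 kPa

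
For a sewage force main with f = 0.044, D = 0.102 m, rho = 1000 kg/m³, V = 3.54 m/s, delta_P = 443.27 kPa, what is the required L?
Formula: \Delta P = f \frac{L}{D} \frac{\rho V^2}{2}
Substituting knowns: 443.27 = 0.044·(L/0.102)·0.5·1000·3.54²/1000
Solving for L: L = (443.27·1000)·0.102/(0.044·0.5·1000·3.54²) = 164 m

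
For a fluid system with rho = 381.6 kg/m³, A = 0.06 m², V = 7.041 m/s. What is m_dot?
Formula: \dot{m} = \rho A V
m_dot = 381.6·0.06·7.041 = 161.2 kg/s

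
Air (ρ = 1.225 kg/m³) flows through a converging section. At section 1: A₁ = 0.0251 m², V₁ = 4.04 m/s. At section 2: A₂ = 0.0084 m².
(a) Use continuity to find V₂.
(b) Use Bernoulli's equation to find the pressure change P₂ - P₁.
(a) Continuity: A₁V₁=A₂V₂ -> V₂=A₁V₁/A₂=0.0251*4.04/0.0084=12.07 m/s
(b) Bernoulli: P₂-P₁=0.5*rho*(V₁^2-V₂^2)/1000=0.5*1.225*(4.04^2-12.07^2)/1000=-0.07924 kPa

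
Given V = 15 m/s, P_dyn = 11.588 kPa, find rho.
Formula: P_{dyn} = \frac{1}{2} \rho V^2
Substituting knowns: 11.588 = 0.5·rho·15²/1000
Solving for rho: rho = 2·(11.588·1000)/15² = 103 kg/m³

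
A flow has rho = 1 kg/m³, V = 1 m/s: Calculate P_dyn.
Formula: P_{dyn} = \frac{1}{2} \rho V^2
P_dyn = 0.5·1·1²/1000 = 0.0005 kPa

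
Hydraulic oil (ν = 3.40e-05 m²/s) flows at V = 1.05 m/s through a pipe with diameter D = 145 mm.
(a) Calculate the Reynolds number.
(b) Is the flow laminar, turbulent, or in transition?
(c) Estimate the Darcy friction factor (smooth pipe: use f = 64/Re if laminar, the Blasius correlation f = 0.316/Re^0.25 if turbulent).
(a) Re = V·D/ν = 1.05·0.145/3.40e-05 = 4477.9
(b) Flow regime: turbulent (Re > 4000)
(c) Friction factor: f = 0.316/Re^0.25 = 0.316/4477.9^0.25 = 0.03863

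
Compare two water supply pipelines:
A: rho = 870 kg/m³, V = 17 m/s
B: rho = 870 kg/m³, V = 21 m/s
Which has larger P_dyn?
P_dyn(A) = 125.7 kPa, P_dyn(B) = 191.8 kPa. Answer: B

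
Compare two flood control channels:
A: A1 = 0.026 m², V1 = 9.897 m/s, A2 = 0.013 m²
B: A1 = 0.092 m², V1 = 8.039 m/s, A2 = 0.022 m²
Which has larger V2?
V2(A) = 19.79 m/s, V2(B) = 33.62 m/s. Answer: B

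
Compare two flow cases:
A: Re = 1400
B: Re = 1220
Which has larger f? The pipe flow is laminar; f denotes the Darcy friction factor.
f(A) = 0.04571, f(B) = 0.05246. Answer: B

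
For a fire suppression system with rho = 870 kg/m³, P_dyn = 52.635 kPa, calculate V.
Formula: P_{dyn} = \frac{1}{2} \rho V^2
Substituting knowns: 52.635 = 0.5·870·V²/1000
Solving for V: V = √(2·(52.635·1000)/870) = 11 m/s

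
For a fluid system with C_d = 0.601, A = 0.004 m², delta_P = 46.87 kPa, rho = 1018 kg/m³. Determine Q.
Formula: Q = C_d A \sqrt{\frac{2 \Delta P}{\rho}}
Q = 0.601·0.004·√(2·(46.87·1000)/1018)·1000 = 23.07 L/s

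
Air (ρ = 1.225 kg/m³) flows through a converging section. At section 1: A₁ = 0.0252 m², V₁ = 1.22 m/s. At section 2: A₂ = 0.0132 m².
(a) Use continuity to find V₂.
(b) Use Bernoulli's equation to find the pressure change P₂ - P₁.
(a) Continuity: A₁V₁=A₂V₂ -> V₂=A₁V₁/A₂=0.0252*1.22/0.0132=2.33 m/s
(b) Bernoulli: P₂-P₁=0.5*rho*(V₁^2-V₂^2)/1000=0.5*1.225*(1.22^2-2.33^2)/1000=-0.002414 kPa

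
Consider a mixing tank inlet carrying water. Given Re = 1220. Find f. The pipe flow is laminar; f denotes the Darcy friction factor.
Formula: f = \frac{64}{Re}
f = 64/1220 = 0.05246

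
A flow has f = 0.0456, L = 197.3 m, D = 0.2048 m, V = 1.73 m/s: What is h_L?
Formula: h_L = f \frac{L}{D} \frac{V^2}{2g}
h_L = 0.0456·(197.3/0.2048)·1.73²/(2·9.81) = 6.701 m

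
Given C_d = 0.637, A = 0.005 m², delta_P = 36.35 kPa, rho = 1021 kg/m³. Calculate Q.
Formula: Q = C_d A \sqrt{\frac{2 \Delta P}{\rho}}
Q = 0.637·0.005·√(2·(36.35·1000)/1021)·1000 = 26.88 L/s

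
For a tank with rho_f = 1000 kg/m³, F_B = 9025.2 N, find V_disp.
Formula: F_B = \rho_f g V_{disp}
Substituting knowns: 9025.2 = 1000·9.81·V_disp
Solving for V_disp: V_disp = 9025.2/(1000·9.81) = 0.92 m³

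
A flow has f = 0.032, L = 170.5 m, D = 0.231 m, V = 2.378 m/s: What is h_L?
Formula: h_L = f \frac{L}{D} \frac{V^2}{2g}
h_L = 0.032·(170.5/0.231)·2.378²/(2·9.81) = 6.807 m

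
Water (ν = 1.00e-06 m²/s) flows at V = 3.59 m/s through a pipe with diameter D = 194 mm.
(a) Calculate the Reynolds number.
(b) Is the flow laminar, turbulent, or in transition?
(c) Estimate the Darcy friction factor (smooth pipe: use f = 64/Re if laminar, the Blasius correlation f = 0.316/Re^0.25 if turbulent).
(a) Re = V·D/ν = 3.59·0.194/1.00e-06 = 696460
(b) Flow regime: turbulent (Re > 4000)
(c) Friction factor: f = 0.316/Re^0.25 = 0.316/696460^0.25 = 0.01094 (Blasius is strictly valid for Re ≲ 1e5; used here as the smooth-pipe estimate the problem specifies)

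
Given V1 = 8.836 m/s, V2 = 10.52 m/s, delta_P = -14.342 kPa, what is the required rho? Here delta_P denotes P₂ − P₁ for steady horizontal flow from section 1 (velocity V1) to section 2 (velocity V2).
Formula: \Delta P = \frac{1}{2} \rho (V_1^2 - V_2^2)
Substituting knowns: -14.342 = 0.5·rho·(8.836² − 10.52²)/1000
Solving for rho: rho = 2·(-14.342·1000)/(8.836² − 10.52²) = 880 kg/m³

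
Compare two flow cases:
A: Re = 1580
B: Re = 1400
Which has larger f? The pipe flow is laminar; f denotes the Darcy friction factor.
f(A) = 0.04051, f(B) = 0.04571. Answer: B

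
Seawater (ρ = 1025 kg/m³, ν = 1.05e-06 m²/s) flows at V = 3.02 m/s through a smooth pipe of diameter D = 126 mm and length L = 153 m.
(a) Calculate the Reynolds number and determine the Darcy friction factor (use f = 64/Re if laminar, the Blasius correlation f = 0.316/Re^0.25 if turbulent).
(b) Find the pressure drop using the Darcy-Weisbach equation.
(a) Re = V·D/ν = 3.02·0.126/1.05e-06 = 362400 → turbulent (Re > 4000); f = 0.316/Re^0.25 = 0.316/362400^0.25 = 0.012879 (Blasius is strictly valid for Re ≲ 1e5; used here as the smooth-pipe estimate the problem specifies)
(b) Darcy-Weisbach: ΔP = f·(L/D)·½ρV²/1000 = 0.012879·(153/0.126)·½·1025·3.02²/1000 = 73.1 kPa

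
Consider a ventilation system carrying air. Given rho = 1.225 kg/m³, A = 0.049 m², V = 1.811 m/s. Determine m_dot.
Formula: \dot{m} = \rho A V
m_dot = 1.225·0.049·1.811 = 0.1087 kg/s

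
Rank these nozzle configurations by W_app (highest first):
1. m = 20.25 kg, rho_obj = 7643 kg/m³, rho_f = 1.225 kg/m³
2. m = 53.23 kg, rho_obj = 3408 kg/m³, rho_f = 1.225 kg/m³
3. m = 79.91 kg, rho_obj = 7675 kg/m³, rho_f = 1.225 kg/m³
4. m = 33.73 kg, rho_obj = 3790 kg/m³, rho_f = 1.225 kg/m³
Case 1: W_app = 198.6 N
Case 2: W_app = 522 N
Case 3: W_app = 783.8 N
Case 4: W_app = 330.8 N
Ranking (highest first): 3, 2, 4, 1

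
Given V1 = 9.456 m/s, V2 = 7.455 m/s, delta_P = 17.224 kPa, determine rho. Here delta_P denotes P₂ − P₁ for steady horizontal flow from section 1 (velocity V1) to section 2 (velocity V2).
Formula: \Delta P = \frac{1}{2} \rho (V_1^2 - V_2^2)
Substituting knowns: 17.224 = 0.5·rho·(9.456² − 7.455²)/1000
Solving for rho: rho = 2·(17.224·1000)/(9.456² − 7.455²) = 1018 kg/m³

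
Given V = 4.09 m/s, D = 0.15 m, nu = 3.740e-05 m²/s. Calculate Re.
Formula: Re = \frac{V D}{\nu}
Re = 4.09·0.15/3.740e-05 = 16404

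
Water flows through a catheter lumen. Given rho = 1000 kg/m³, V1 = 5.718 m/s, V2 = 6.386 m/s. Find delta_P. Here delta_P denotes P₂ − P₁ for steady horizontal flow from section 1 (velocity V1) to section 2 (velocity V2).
Formula: \Delta P = \frac{1}{2} \rho (V_1^2 - V_2^2)
delta_P = 0.5·1000·(5.718² − 6.386²)/1000 = -4.043 kPa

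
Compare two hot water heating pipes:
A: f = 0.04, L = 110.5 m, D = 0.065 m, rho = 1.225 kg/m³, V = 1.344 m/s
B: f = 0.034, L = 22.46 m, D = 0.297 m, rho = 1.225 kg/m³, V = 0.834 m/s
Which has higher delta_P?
delta_P(A) = 0.07523 kPa, delta_P(B) = 0.001095 kPa. Answer: A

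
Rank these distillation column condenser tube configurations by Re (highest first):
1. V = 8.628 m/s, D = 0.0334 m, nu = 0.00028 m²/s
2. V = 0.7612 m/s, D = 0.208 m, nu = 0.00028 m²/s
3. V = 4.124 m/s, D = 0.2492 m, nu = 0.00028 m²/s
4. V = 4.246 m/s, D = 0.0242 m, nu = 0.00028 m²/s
Case 1: Re = 1029
Case 2: Re = 565.5
Case 3: Re = 3670
Case 4: Re = 367
Ranking (highest first): 3, 1, 2, 4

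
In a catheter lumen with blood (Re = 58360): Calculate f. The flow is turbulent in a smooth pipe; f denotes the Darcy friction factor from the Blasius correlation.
Formula: f = \frac{0.316}{Re^{0.25}}
f = 0.316/58360^0.25 = 0.02033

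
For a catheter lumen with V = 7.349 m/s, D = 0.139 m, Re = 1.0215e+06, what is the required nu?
Formula: Re = \frac{V D}{\nu}
Substituting knowns: 1.0215e+06 = 7.349·0.139/nu
Solving for nu: nu = 7.349·0.139/1.0215e+06 = 1.000e-06 m²/s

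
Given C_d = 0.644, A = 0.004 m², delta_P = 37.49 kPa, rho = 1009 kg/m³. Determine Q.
Formula: Q = C_d A \sqrt{\frac{2 \Delta P}{\rho}}
Q = 0.644·0.004·√(2·(37.49·1000)/1009)·1000 = 22.21 L/s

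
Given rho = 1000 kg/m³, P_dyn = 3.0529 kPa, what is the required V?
Formula: P_{dyn} = \frac{1}{2} \rho V^2
Substituting knowns: 3.0529 = 0.5·1000·V²/1000
Solving for V: V = √(2·(3.0529·1000)/1000) = 2.471 m/s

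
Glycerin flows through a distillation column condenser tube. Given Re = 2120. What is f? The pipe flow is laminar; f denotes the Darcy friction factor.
Formula: f = \frac{64}{Re}
f = 64/2120 = 0.03019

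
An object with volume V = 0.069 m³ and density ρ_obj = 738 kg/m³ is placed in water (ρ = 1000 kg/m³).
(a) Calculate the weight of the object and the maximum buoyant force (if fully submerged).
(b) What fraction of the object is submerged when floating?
(a) W=rho_obj*g*V=738*9.81*0.069=499.5 N; F_B(max)=rho*g*V=1000*9.81*0.069=676.9 N
(b) Floating fraction=rho_obj/rho=738/1000=0.738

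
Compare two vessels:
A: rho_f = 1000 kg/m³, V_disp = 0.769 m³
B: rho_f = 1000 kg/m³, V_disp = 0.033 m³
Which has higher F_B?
F_B(A) = 7544 N, F_B(B) = 323.7 N. Answer: A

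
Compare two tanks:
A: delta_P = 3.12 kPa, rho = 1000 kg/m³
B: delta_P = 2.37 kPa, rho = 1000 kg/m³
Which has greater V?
V(A) = 2.498 m/s, V(B) = 2.177 m/s. Answer: A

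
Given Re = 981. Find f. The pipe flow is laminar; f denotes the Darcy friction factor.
Formula: f = \frac{64}{Re}
f = 64/981 = 0.06524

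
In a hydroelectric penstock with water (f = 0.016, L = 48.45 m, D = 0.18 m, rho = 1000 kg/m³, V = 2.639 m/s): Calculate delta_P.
Formula: \Delta P = f \frac{L}{D} \frac{\rho V^2}{2}
delta_P = 0.016·(48.45/0.18)·0.5·1000·2.639²/1000 = 15 kPa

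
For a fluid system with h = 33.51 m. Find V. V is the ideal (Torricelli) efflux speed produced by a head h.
Formula: V = \sqrt{2 g h}
V = √(2·9.81·33.51) = 25.64 m/s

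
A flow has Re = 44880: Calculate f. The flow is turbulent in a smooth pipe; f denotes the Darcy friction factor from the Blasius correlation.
Formula: f = \frac{0.316}{Re^{0.25}}
f = 0.316/44880^0.25 = 0.02171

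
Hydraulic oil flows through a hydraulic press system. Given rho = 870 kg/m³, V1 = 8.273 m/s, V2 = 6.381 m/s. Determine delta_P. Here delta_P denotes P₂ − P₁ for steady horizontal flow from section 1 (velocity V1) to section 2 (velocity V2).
Formula: \Delta P = \frac{1}{2} \rho (V_1^2 - V_2^2)
delta_P = 0.5·870·(8.273² − 6.381²)/1000 = 12.06 kPa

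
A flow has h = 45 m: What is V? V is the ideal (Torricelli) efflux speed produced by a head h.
Formula: V = \sqrt{2 g h}
V = √(2·9.81·45) = 29.71 m/s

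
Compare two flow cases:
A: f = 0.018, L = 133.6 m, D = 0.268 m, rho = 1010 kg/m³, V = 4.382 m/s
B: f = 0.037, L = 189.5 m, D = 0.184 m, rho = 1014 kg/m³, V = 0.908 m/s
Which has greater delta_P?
delta_P(A) = 87.01 kPa, delta_P(B) = 15.93 kPa. Answer: A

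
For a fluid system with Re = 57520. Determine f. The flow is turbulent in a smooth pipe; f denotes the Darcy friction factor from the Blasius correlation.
Formula: f = \frac{0.316}{Re^{0.25}}
f = 0.316/57520^0.25 = 0.0204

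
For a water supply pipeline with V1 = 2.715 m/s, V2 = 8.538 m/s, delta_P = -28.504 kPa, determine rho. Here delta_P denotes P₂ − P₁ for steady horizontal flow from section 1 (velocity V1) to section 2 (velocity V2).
Formula: \Delta P = \frac{1}{2} \rho (V_1^2 - V_2^2)
Substituting knowns: -28.504 = 0.5·rho·(2.715² − 8.538²)/1000
Solving for rho: rho = 2·(-28.504·1000)/(2.715² − 8.538²) = 870 kg/m³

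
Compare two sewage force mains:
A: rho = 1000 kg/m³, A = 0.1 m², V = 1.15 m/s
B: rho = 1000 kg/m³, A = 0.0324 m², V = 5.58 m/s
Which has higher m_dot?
m_dot(A) = 115 kg/s, m_dot(B) = 180.8 kg/s. Answer: B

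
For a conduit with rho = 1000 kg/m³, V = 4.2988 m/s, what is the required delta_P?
Formula: V = \sqrt{\frac{2 \Delta P}{\rho}}
Substituting knowns: 4.2988 = √(2·(delta_P·1000)/1000)
Solving for delta_P: delta_P = 4.2988²·1000/2/1000 = 9.24 kPa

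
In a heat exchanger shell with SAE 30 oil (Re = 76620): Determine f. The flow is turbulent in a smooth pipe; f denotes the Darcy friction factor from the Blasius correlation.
Formula: f = \frac{0.316}{Re^{0.25}}
f = 0.316/76620^0.25 = 0.01899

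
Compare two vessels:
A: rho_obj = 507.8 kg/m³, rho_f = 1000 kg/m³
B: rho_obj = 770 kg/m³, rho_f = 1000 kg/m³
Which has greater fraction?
fraction(A) = 0.5078, fraction(B) = 0.77. Answer: B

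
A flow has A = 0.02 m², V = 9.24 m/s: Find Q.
Formula: Q = A V
Q = 0.02·9.24·1000 = 184.8 L/s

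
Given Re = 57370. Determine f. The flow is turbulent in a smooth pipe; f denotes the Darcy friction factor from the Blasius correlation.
Formula: f = \frac{0.316}{Re^{0.25}}
f = 0.316/57370^0.25 = 0.02042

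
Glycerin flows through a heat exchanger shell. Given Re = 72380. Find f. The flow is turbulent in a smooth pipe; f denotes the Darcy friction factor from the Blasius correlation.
Formula: f = \frac{0.316}{Re^{0.25}}
f = 0.316/72380^0.25 = 0.01927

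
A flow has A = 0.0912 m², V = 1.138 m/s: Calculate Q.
Formula: Q = A V
Q = 0.0912·1.138·1000 = 103.8 L/s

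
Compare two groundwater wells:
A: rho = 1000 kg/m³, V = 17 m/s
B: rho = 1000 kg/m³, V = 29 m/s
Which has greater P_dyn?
P_dyn(A) = 144.5 kPa, P_dyn(B) = 420.5 kPa. Answer: B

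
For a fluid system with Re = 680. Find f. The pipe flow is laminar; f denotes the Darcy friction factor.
Formula: f = \frac{64}{Re}
f = 64/680 = 0.09412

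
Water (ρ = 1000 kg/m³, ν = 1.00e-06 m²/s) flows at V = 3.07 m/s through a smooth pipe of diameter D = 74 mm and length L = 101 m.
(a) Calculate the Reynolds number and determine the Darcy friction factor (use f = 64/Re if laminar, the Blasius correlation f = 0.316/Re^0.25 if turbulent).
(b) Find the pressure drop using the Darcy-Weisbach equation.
(a) Re = V·D/ν = 3.07·0.074/1.00e-06 = 227180 → turbulent (Re > 4000); f = 0.316/Re^0.25 = 0.316/227180^0.25 = 0.014474 (Blasius is strictly valid for Re ≲ 1e5; used here as the smooth-pipe estimate the problem specifies)
(b) Darcy-Weisbach: ΔP = f·(L/D)·½ρV²/1000 = 0.014474·(101/0.074)·½·1000·3.07²/1000 = 93.09 kPa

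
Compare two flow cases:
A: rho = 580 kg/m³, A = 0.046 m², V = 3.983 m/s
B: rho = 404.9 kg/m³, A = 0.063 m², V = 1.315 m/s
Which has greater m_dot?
m_dot(A) = 106.3 kg/s, m_dot(B) = 33.54 kg/s. Answer: A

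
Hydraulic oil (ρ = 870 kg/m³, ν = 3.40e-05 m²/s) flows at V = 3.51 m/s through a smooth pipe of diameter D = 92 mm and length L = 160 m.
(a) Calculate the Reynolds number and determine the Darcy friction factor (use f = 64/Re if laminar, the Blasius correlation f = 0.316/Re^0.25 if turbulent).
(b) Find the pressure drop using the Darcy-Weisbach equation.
(a) Re = V·D/ν = 3.51·0.092/3.40e-05 = 9497.6 → turbulent (Re > 4000); f = 0.316/Re^0.25 = 0.316/9497.6^0.25 = 0.03201
(b) Darcy-Weisbach: ΔP = f·(L/D)·½ρV²/1000 = 0.03201·(160/0.092)·½·870·3.51²/1000 = 298.3 kPa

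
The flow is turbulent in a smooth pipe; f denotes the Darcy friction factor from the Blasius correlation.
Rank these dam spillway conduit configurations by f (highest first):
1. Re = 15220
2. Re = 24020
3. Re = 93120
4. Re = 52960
Case 1: f = 0.02845
Case 2: f = 0.02538
Case 3: f = 0.01809
Case 4: f = 0.02083
Ranking (highest first): 1, 2, 4, 3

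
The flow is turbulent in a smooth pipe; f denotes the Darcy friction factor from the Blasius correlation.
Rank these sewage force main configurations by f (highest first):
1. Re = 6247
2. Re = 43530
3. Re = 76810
Case 1: f = 0.03554
Case 2: f = 0.02188
Case 3: f = 0.01898
Ranking (highest first): 1, 2, 3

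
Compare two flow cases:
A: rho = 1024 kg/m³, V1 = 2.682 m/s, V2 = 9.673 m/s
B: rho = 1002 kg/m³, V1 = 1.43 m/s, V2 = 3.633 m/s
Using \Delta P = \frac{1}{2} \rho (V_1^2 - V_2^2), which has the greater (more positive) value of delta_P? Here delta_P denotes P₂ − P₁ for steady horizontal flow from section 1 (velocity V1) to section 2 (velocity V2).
delta_P(A) = -44.22 kPa, delta_P(B) = -5.588 kPa. Answer: B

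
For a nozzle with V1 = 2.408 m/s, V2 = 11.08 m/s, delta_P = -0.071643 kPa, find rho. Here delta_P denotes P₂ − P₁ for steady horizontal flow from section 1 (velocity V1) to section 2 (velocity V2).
Formula: \Delta P = \frac{1}{2} \rho (V_1^2 - V_2^2)
Substituting knowns: -0.071643 = 0.5·rho·(2.408² − 11.08²)/1000
Solving for rho: rho = 2·(-0.071643·1000)/(2.408² − 11.08²) = 1.225 kg/m³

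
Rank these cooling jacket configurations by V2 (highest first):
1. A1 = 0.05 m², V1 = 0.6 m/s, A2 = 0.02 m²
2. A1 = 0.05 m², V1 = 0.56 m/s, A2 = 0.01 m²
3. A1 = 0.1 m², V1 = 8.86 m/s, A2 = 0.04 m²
Case 1: V2 = 1.5 m/s
Case 2: V2 = 2.8 m/s
Case 3: V2 = 22.15 m/s
Ranking (highest first): 3, 2, 1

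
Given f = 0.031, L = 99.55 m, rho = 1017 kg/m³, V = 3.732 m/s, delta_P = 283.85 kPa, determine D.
Formula: \Delta P = f \frac{L}{D} \frac{\rho V^2}{2}
Substituting knowns: 283.85 = 0.031·(99.55/D)·0.5·1017·3.732²/1000
Solving for D: D = 0.031·99.55·0.5·1017·3.732²/(283.85·1000) = 0.077 m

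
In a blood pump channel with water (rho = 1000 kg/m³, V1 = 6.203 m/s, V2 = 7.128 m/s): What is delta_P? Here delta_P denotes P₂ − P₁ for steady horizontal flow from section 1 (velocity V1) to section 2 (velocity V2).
Formula: \Delta P = \frac{1}{2} \rho (V_1^2 - V_2^2)
delta_P = 0.5·1000·(6.203² − 7.128²)/1000 = -6.166 kPa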